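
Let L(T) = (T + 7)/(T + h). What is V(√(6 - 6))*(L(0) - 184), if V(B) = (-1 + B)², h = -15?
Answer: -2767/15 ≈ -184.47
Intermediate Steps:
L(T) = (7 + T)/(-15 + T) (L(T) = (T + 7)/(T - 15) = (7 + T)/(-15 + T))
V(√(6 - 6))*(L(0) - 184) = (-1 + √(6 - 6))²*((7 + 0)/(-15 + 0) - 184) = (-1 + √0)²*(7/(-15) - 184) = (-1 + 0)²*(-1/15*7 - 184) = (-1)²*(-7/15 - 184) = 1*(-2767/15) = -2767/15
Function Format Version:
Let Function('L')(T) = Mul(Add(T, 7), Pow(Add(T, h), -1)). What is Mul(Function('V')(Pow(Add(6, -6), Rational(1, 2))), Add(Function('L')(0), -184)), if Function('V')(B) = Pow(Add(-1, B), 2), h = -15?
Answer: Rational(-2767, 15) ≈ -184.47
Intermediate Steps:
Function('L')(T) = Mul(Pow(Add(-15, T), -1), Add(7, T)) (Function('L')(T) = Mul(Add(T, 7), Pow(Add(T, -15), -1)) = Mul(Add(7, T), Pow(Add(-15, T), -1)) = Mul(Pow(Add(-15, T), -1), Add(7, T)))
Mul(Function('V')(Pow(Add(6, -6), Rational(1, 2))), Add(Function('L')(0), -184)) = Mul(Pow(Add(-1, Pow(Add(6, -6), Rational(1, 2))), 2), Add(Mul(Pow(Add(-15, 0), -1), Add(7, 0)), -184)) = Mul(Pow(Add(-1, Pow(0, Rational(1, 2))), 2), Add(Mul(Pow(-15, -1), 7), -184)) = Mul(Pow(Add(-1, 0), 2), Add(Mul(Rational(-1, 15), 7), -184)) = Mul(Pow(-1, 2), Add(Rational(-7, 15), -184)) = Mul(1, Rational(-2767, 15)) = Rational(-2767, 15)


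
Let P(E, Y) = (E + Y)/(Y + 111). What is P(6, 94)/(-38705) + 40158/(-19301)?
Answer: -12745463402/6125770681 ≈ -2.0806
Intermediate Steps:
P(E, Y) = (E + Y)/(111 + Y)
P(6, 94)/(-38705) + 40158/(-19301) = ((6 + 94)/(111 + 94))/(-38705) + 40158/(-19301) = (100/205)*(-1/38705) + 40158*(-1/19301) = ((1/205)*100)*(-1/38705) - 40158/19301 = (20/41)*(-1/38705) - 40158/19301 = -4/317381 - 40158/19301 = -12745463402/6125770681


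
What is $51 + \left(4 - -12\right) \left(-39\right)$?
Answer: $-573$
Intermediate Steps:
$51 + \left(4 - -12\right) \left(-39\right) = 51 + \left(4 + 12\right) \left(-39\right) = 51 + 16 \left(-39\right) = 51 - 624 = -573$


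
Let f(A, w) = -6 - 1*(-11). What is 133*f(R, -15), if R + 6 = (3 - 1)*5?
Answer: 665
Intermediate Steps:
R = 4 (R = -6 + (3 - 1)*5 = -6 + 2*5 = -6 + 10 = 4)
f(A, w) = 5 (f(A, w) = -6 + 11 = 5)
133*f(R, -15) = 133*5 = 665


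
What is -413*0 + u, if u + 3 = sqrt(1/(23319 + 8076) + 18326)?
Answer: -3 + sqrt(18062949085545)/31395 ≈ 132.37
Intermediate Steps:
u = -3 + sqrt(18062949085545)/31395 (u = -3 + sqrt(1/(23319 + 8076) + 18326) = -3 + sqrt(1/31395 + 18326) = -3 + sqrt(575344771/31395) = -3 + sqrt(18062949085545)/31395 ≈ 132.37)
-413*0 + u = -413*0 + (-3 + sqrt(18062949085545)/31395) = 0 + (-3 + sqrt(18062949085545)/31395) = -3 + sqrt(18062949085545)/31395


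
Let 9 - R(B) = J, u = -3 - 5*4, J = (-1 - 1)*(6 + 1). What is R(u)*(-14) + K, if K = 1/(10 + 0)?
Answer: -3219/10 ≈ -321.90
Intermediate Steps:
J = -14 (J = -2*7 = -14)
u = -23 (u = -3 - 20 = -23)
R(B) = 23 (R(B) = 9 - 1*(-14) = 9 + 14 = 23)
K = ⅒ (K = 1/10 = ⅒ ≈ 0.10000)
R(u)*(-14) + K = 23*(-14) + ⅒ = -322 + ⅒ = -3219/10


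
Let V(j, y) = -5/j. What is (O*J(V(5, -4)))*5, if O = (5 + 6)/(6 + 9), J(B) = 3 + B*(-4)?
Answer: 77/3 ≈ 25.667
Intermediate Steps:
J(B) = 3 - 4*B
O = 11/15 ≈ 0.73333
(O*J(V(5, -4)))*5 = (11*(3 - (-20)/5)/15)*5 = (11*(3 - 4*(-1))/15)*5 = (11*(3 + 4)/15)*5 = ((11/15)*7)*5 = (77/15)*5 = 77/3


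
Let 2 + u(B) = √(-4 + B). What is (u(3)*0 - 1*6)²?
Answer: 36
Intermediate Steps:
u(B) = -2 + √(-4 + B)
(u(3)*0 - 1*6)² = ((-2 + √(-4 + 3))*0 - 1*6)² = ((-2 + √(-1))*0 - 6)² = ((-2 + I)*0 - 6)² = (0 - 6)² = (-6)² = 36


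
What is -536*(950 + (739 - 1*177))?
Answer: -810432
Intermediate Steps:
-536*(950 + (739 - 1*177)) = -536*(950 + (739 - 177)) = -536*(950 + 562) = -536*1512 = -810432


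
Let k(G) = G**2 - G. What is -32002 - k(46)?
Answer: -34072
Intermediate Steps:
-32002 - k(46) = -32002 - 46*(-1 + 46) = -32002 - 46*45 = -32002 - 1*2070 = -32002 - 2070 = -34072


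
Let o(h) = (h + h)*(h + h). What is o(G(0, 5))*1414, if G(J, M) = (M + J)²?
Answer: 3535000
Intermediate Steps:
G(J, M) = (J + M)²
o(h) = 4*h² (o(h) = (2*h)*(2*h) = 4*h²)
o(G(0, 5))*1414 = (4*((0 + 5)²)²)*1414 = (4*(5²)²)*1414 = (4*25²)*1414 = (4*625)*1414 = 2500*1414 = 3535000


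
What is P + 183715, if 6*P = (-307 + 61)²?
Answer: 193801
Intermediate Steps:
P = 10086 (P = (-307 + 61)²/6 = (⅙)*(-246)² = (⅙)*60516 = 10086)
P + 183715 = 10086 + 183715 = 193801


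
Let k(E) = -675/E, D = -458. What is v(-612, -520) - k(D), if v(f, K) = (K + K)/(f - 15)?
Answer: 53095/287166 ≈ 0.18489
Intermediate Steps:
v(f, K) = 2*K/(-15 + f) (v(f, K) = (2*K)/(-15 + f) = 2*K/(-15 + f))
v(-612, -520) - k(D) = 2*(-520)/(-15 - 612) - (-675)/(-458) = 2*(-520)/(-627) - (-675)*(-1)/458 = 2*(-520)*(-1/627) - 1*675/458 = 1040/627 - 675/458 = 53095/287166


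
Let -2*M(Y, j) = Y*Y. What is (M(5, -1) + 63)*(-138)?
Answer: -6969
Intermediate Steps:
M(Y, j) = -Y**2/2 (M(Y, j) = -Y*Y/2 = -Y**2/2)
(M(5, -1) + 63)*(-138) = (-1/2*5**2 + 63)*(-138) = (-1/2*25 + 63)*(-138) = (-25/2 + 63)*(-138) = (101/2)*(-138) = -6969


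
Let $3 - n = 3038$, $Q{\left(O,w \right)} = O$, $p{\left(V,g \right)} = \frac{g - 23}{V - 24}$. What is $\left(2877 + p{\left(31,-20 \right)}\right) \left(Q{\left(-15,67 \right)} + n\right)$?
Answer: $- \frac{61292800}{7} \approx -8.7561 \cdot 10^{6}$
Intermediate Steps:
$p{\left(V,g \right)} = \frac{-23 + g}{-24 + V}$
$n = -3035$ ($n = 3 - 3038 = -3035$)
$\left(2877 + p{\left(31,-20 \right)}\right) \left(Q{\left(-15,67 \right)} + n\right) = \left(2877 + \frac{-23 - 20}{-24 + 31}\right) \left(-15 - 3035\right) = \left(2877 + \frac{1}{7} \left(-43\right)\right) \left(-3050\right) = \left(2877 - \frac{43}{7}\right) \left(-3050\right) = \frac{20096}{7} \left(-3050\right) = - \frac{61292800}{7}$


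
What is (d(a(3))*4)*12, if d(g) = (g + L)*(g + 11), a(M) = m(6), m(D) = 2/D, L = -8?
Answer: -12512/3 ≈ -4170.7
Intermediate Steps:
a(M) = 1/3 (a(M) = 2/6 = 2*(1/6) = 1/3)
d(g) = (-8 + g)*(11 + g) (d(g) = (g - 8)*(g + 11) = (-8 + g)*(11 + g))
(d(a(3))*4)*12 = ((-88 + (1/3)**2 + 3*(1/3))*4)*12 = ((-88 + 1/9 + 1)*4)*12 = -782/9*4*12 = -3128/9*12 = -12512/3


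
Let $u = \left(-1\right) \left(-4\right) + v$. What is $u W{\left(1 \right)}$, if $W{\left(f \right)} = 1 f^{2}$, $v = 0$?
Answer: $4$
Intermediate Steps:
$W{\left(f \right)} = f^{2}$
$u = 4$ ($u = \left(-1\right) \left(-4\right) + 0 = 4 + 0 = 4$)
$u W{\left(1 \right)} = 4 \cdot 1^{2} = 4 \cdot 1 = 4$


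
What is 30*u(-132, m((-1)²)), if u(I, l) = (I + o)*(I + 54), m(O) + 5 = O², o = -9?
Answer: 329940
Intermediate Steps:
m(O) = -5 + O²
u(I, l) = (-9 + I)*(54 + I) (u(I, l) = (I - 9)*(I + 54) = (-9 + I)*(54 + I))
30*u(-132, m((-1)²)) = 30*(-486 + (-132)² + 45*(-132)) = 30*(-486 + 17424 - 5940) = 30*10998 = 329940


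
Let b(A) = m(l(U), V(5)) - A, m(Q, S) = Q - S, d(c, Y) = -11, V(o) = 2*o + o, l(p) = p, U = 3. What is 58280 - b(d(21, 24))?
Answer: 58281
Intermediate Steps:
V(o) = 3*o
b(A) = -12 - A (b(A) = (3 - 3*5) - A = (3 - 1*15) - A = (3 - 15) - A = -12 - A)
58280 - b(d(21, 24)) = 58280 - (-12 - 1*(-11)) = 58280 - (-12 + 11) = 58280 - 1*(-1) = 58280 + 1 = 58281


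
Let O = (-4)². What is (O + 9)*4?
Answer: 100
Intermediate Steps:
O = 16
(O + 9)*4 = (16 + 9)*4 = 25*4 = 100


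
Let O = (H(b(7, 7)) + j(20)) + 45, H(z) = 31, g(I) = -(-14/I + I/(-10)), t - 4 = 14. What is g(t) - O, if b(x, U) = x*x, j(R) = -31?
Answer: -1909/45 ≈ -42.422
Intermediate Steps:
t = 18 (t = 4 + 14 = 18)
g(I) = 14/I + I/10 (g(I) = -(-14/I + I*(-⅒)) = -(-14/I - I/10) = 14/I + I/10)
b(x, U) = x²
O = 45 (O = (31 - 31) + 45 = 0 + 45 = 45)
g(t) - O = (14/18 + (⅒)*18) - 1*45 = (14*(1/18) + 9/5) - 45 = (7/9 + 9/5) - 45 = 116/45 - 45 = -1909/45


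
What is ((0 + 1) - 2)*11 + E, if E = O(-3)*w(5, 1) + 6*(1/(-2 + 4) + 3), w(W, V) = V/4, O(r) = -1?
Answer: 39/4 ≈ 9.7500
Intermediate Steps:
w(W, V) = V/4 (w(W, V) = V*(¼) = V/4)
E = 83/4 (E = -1/4 + 6*(1/(-2 + 4) + 3) = -1*¼ + 6*(1/2 + 3) = -¼ + 6*(½ + 3) = -¼ + 6*(7/2) = -¼ + 21 = 83/4 ≈ 20.750)
((0 + 1) - 2)*11 + E = ((0 + 1) - 2)*11 + 83/4 = (1 - 2)*11 + 83/4 = -1*11 + 83/4 = -11 + 83/4 = 39/4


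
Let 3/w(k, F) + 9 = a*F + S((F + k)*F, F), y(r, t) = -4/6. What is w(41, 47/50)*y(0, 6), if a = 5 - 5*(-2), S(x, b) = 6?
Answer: -20/111 ≈ -0.18018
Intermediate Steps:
a = 15 (a = 5 + 10 = 15)
y(r, t) = -⅔ (y(r, t) = -4*⅙ = -⅔)
w(k, F) = 3/(-3 + 15*F) (w(k, F) = 3/(-9 + (15*F + 6)) = 3/(-9 + (6 + 15*F)) = 3/(-3 + 15*F))
w(41, 47/50)*y(0, 6) = -⅔/(-1 + 5*(47/50)) = -⅔/(-1 + 47/10) = -⅔/(37/10) = (10/37)*(-⅔) = -20/111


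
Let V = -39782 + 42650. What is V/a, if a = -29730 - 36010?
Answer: -717/16435 ≈ -0.043626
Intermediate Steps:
V = 2868
a = -65740
V/a = 2868/(-65740) = 2868*(-1/65740) = -717/16435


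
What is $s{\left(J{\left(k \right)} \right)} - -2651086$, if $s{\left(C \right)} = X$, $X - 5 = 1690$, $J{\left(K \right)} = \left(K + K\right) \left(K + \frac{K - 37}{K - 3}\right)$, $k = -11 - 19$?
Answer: $2652781$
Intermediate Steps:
$k = -30$ ($k = -11 - 19 = -30$)
$J{\left(K \right)} = 2 K \left(K + \frac{-37 + K}{-3 + K}\right)$
$X = 1695$ ($X = 5 + 1690 = 1695$)
$s{\left(C \right)} = 1695$
$s{\left(J{\left(k \right)} \right)} - -2651086 = 1695 - -2651086 = 1695 + 2651086 = 2652781$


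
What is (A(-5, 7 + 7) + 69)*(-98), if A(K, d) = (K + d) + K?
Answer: -7154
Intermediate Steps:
A(K, d) = d + 2*K
(A(-5, 7 + 7) + 69)*(-98) = (((7 + 7) + 2*(-5)) + 69)*(-98) = ((14 - 10) + 69)*(-98) = (4 + 69)*(-98) = 73*(-98) = -7154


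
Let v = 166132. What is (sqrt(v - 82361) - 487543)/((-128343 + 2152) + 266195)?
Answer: -487543/140004 + sqrt(83771)/140004 ≈ -3.4803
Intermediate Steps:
(sqrt(v - 82361) - 487543)/((-128343 + 2152) + 266195) = (sqrt(166132 - 82361) - 487543)/((-128343 + 2152) + 266195) = (sqrt(83771) - 487543)/(-126191 + 266195) = (-487543 + sqrt(83771))/140004 = (-487543 + sqrt(83771))*(1/140004) = -487543/140004 + sqrt(83771)/140004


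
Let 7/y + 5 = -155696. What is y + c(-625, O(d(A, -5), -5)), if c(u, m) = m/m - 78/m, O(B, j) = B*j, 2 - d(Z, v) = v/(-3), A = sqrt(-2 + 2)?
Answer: 5316072/111215 ≈ 47.800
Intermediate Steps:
y = -1/22243 (y = 7/(-5 - 155696) = 7/(-155701) = 7*(-1/155701) = -1/22243 ≈ -4.4958e-5)
A = 0 (A = sqrt(0) = 0)
d(Z, v) = 2 + v/3 (d(Z, v) = 2 - v/(-3) = 2 - v*(-1)/3 = 2 - (-1)*v/3 = 2 + v/3)
c(u, m) = 1 - 78/m
y + c(-625, O(d(A, -5), -5)) = -1/22243 + (-78 + (2 + (1/3)*(-5))*(-5))/(((2 + (1/3)*(-5))*(-5))) = -1/22243 + (-78 + (2 - 5/3)*(-5))/(((2 - 5/3)*(-5))) = -1/22243 + (-78 + (1/3)*(-5))/(((1/3)*(-5))) = -1/22243 + (-78 - 5/3)/(-5/3) = -1/22243 - 3/5*(-239/3) = -1/22243 + 239/5 = 5316072/111215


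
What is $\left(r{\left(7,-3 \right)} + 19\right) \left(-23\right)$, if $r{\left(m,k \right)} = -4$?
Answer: $-345$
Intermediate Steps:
$\left(r{\left(7,-3 \right)} + 19\right) \left(-23\right) = \left(-4 + 19\right) \left(-23\right) = 15 \left(-23\right) = -345$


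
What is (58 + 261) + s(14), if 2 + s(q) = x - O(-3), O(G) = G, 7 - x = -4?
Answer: 331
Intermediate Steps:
x = 11 (x = 7 - 1*(-4) = 7 + 4 = 11)
s(q) = 12 (s(q) = -2 + (11 - 1*(-3)) = -2 + (11 + 3) = -2 + 14 = 12)
(58 + 261) + s(14) = (58 + 261) + 12 = 319 + 12 = 331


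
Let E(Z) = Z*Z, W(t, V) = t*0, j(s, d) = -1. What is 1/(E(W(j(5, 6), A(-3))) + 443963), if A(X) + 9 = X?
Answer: 1/443963 ≈ 2.2524e-6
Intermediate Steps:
A(X) = -9 + X
W(t, V) = 0
E(Z) = Z²
1/(E(W(j(5, 6), A(-3))) + 443963) = 1/(0² + 443963) = 1/(0 + 443963) = 1/443963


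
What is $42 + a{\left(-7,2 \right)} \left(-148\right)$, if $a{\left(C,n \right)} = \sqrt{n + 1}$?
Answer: $42 - 148 \sqrt{3} \approx -214.34$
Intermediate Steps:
$a{\left(C,n \right)} = \sqrt{1 + n}$
$42 + a{\left(-7,2 \right)} \left(-148\right) = 42 + \sqrt{1 + 2} \left(-148\right) = 42 + \sqrt{3} \left(-148\right) = 42 - 148 \sqrt{3}$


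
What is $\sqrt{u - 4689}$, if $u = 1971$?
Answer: $3 i \sqrt{302} \approx 52.134 i$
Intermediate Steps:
$\sqrt{u - 4689} = \sqrt{1971 - 4689} = \sqrt{-2718} = 3 i \sqrt{302}$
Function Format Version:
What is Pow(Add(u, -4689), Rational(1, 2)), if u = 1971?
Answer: Mul(3, I, Pow(302, Rational(1, 2))) ≈ Mul(52.134, I)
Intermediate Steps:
Pow(Add(u, -4689), Rational(1, 2)) = Pow(Add(1971, -4689), Rational(1, 2)) = Pow(-2718, Rational(1, 2)) = Mul(3, I, Pow(302, Rational(1, 2)))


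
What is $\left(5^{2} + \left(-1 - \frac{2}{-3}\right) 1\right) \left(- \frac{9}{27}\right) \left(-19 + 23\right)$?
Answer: $- \frac{296}{9} \approx -32.889$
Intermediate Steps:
$\left(5^{2} + \left(-1 - \frac{2}{-3}\right) 1\right) \left(- \frac{9}{27}\right) \left(-19 + 23\right) = \left(25 + \left(-1 - - \frac{2}{3}\right) 1\right) \left(\left(-9\right) \frac{1}{27}\right) 4 = \left(25 + \left(-1 + \frac{2}{3}\right) 1\right) \left(- \frac{1}{3}\right) 4 = \left(25 - \frac{1}{3}\right) \left(- \frac{1}{3}\right) 4 = \frac{74}{3} \left(- \frac{1}{3}\right) 4 = \left(- \frac{74}{9}\right) 4 = - \frac{296}{9}$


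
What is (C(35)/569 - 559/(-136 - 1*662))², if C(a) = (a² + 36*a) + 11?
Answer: 5335540994641/206172299844 ≈ 25.879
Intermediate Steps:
C(a) = 11 + a² + 36*a
(C(35)/569 - 559/(-136 - 1*662))² = ((11 + 35² + 36*35)/569 - 559/(-136 - 1*662))² = ((11 + 1225 + 1260)*(1/569) - 559/(-136 - 662))² = (2496*(1/569) - 559/(-798))² = (2496/569 - 559*(-1/798))² = (2496/569 + 559/798)² = (2309879/454062)² = 5335540994641/206172299844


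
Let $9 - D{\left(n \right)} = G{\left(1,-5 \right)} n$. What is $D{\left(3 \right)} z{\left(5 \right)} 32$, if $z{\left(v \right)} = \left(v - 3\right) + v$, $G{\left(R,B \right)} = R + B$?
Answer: $4704$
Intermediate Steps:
$G{\left(R,B \right)} = B + R$
$z{\left(v \right)} = -3 + 2 v$ ($z{\left(v \right)} = \left(-3 + v\right) + v = -3 + 2 v$)
$D{\left(n \right)} = 9 + 4 n$ ($D{\left(n \right)} = 9 - \left(-5 + 1\right) n = 9 - - 4 n = 9 + 4 n$)
$D{\left(3 \right)} z{\left(5 \right)} 32 = \left(9 + 4 \cdot 3\right) \left(-3 + 2 \cdot 5\right) 32 = \left(9 + 12\right) \left(-3 + 10\right) 32 = 21 \cdot 7 \cdot 32 = 147 \cdot 32 = 4704$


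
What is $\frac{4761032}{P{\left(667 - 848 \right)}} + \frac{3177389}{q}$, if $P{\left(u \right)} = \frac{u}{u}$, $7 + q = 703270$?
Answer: $\frac{3348260824805}{703263} \approx 4.761 \cdot 10^{6}$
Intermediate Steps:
$q = 703263$ ($q = -7 + 703270 = 703263$)
$P{\left(u \right)} = 1$
$\frac{4761032}{P{\left(667 - 848 \right)}} + \frac{3177389}{q} = \frac{4761032}{1} + \frac{3177389}{703263} = 4761032 \cdot 1 + 3177389 \cdot \frac{1}{703263} = 4761032 + \frac{3177389}{703263} = \frac{3348260824805}{703263}$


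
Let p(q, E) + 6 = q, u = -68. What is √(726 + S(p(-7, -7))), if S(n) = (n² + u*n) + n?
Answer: √1766 ≈ 42.024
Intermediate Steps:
p(q, E) = -6 + q
S(n) = n² - 67*n (S(n) = (n² - 68*n) + n = n² - 67*n)
√(726 + S(p(-7, -7))) = √(726 + (-6 - 7)*(-67 + (-6 - 7))) = √(726 - 13*(-67 - 13)) = √(726 - 13*(-80)) = √(726 + 1040) = √1766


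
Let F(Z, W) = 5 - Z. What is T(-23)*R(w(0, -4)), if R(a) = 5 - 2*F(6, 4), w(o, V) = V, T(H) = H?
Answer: -161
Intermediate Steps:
R(a) = 7 (R(a) = 5 - 2*(5 - 1*6) = 5 - 2*(5 - 6) = 5 - 2*(-1) = 5 + 2 = 7)
T(-23)*R(w(0, -4)) = -23*7 = -161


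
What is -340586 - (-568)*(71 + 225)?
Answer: -172458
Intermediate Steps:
-340586 - (-568)*(71 + 225) = -340586 - (-568)*296 = -340586 - 1*(-168128) = -340586 + 168128 = -172458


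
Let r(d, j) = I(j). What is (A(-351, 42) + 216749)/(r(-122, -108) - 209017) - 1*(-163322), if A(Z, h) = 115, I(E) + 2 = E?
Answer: 11384941010/69709 ≈ 1.6332e+5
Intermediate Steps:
I(E) = -2 + E
r(d, j) = -2 + j
(A(-351, 42) + 216749)/(r(-122, -108) - 209017) - 1*(-163322) = (115 + 216749)/((-2 - 108) - 209017) - 1*(-163322) = 216864/(-110 - 209017) + 163322 = 216864/(-209127) + 163322 = 216864*(-1/209127) + 163322 = -72288/69709 + 163322 = 11384941010/69709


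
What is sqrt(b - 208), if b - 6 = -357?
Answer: I*sqrt(559) ≈ 23.643*I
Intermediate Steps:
b = -351 (b = 6 - 357 = -351)
sqrt(b - 208) = sqrt(-351 - 208) = sqrt(-559) = I*sqrt(559)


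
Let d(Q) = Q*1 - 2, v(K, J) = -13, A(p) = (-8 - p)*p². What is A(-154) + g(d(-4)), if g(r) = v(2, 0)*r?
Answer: 3462614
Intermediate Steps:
A(p) = p²*(-8 - p)
d(Q) = -2 + Q (d(Q) = Q - 2 = -2 + Q)
g(r) = -13*r
A(-154) + g(d(-4)) = (-154)²*(-8 - 1*(-154)) - 13*(-2 - 4) = 23716*(-8 + 154) - 13*(-6) = 23716*146 + 78 = 3462536 + 78 = 3462614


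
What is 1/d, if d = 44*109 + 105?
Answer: 1/4901 ≈ 0.00020404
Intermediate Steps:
d = 4901 (d = 4796 + 105 = 4901)
1/d = 1/4901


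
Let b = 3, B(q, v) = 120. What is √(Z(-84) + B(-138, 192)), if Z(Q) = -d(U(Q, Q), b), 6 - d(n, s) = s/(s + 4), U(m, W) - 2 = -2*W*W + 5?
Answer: 3*√623/7 ≈ 10.697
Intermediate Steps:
U(m, W) = 7 - 2*W² (U(m, W) = 2 + (-2*W*W + 5) = 2 + (-2*W² + 5) = 2 + (5 - 2*W²) = 7 - 2*W²)
d(n, s) = 6 - s/(4 + s) (d(n, s) = 6 - s/(s + 4) = 6 - s/(4 + s))
Z(Q) = -39/7 (Z(Q) = -(24 + 5*3)/(4 + 3) = -(24 + 15)/7 = -39/7)
√(Z(-84) + B(-138, 192)) = √(-39/7 + 120) = √(801/7) = 3*√623/7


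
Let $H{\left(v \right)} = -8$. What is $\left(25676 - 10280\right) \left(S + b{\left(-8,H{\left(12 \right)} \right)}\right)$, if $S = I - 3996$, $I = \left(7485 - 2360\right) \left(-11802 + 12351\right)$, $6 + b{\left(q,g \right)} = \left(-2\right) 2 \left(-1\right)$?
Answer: $43257017292$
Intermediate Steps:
$b{\left(q,g \right)} = -2$ ($b{\left(q,g \right)} = -6 + \left(-2\right) 2 \left(-1\right) = -6 - -4 = -6 + 4 = -2$)
$I = 2813625$ ($I = 5125 \cdot 549 = 2813625$)
$S = 2809629$ ($S = 2813625 - 3996 = 2809629$)
$\left(25676 - 10280\right) \left(S + b{\left(-8,H{\left(12 \right)} \right)}\right) = \left(25676 - 10280\right) \left(2809629 - 2\right) = 15396 \cdot 2809627 = 43257017292$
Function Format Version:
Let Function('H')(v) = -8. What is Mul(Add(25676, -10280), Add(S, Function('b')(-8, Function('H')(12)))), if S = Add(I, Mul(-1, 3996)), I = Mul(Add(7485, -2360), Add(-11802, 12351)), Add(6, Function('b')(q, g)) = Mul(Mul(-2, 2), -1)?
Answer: 43257017292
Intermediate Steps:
Function('b')(q, g) = -2 (Function('b')(q, g) = Add(-6, Mul(Mul(-2, 2), -1)) = Add(-6, Mul(-4, -1)) = Add(-6, 4) = -2)
I = 2813625 (I = Mul(5125, 549) = 2813625)
S = 2809629 (S = Add(2813625, Mul(-1, 3996)) = Add(2813625, -3996) = 2809629)
Mul(Add(25676, -10280), Add(S, Function('b')(-8, Function('H')(12)))) = Mul(Add(25676, -10280), Add(2809629, -2)) = Mul(15396, 2809627) = 43257017292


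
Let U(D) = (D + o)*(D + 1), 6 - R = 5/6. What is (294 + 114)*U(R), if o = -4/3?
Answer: 28934/3 ≈ 9644.7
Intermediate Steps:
R = 31/6 (R = 6 - 5/6 = 31/6 ≈ 5.1667)
o = -4/3 (o = -4*1/3 = -4/3 ≈ -1.3333)
U(D) = (1 + D)*(-4/3 + D) (U(D) = (D - 4/3)*(D + 1) = (-4/3 + D)*(1 + D) = (1 + D)*(-4/3 + D))
(294 + 114)*U(R) = (294 + 114)*(-4/3 + (31/6)**2 - 1/3*31/6) = 408*(-4/3 + 961/36 - 31/18) = 408*(851/36) = 28934/3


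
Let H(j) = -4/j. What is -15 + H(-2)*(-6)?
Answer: -27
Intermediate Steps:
-15 + H(-2)*(-6) = -15 - 4/(-2)*(-6) = -15 - 4*(-½)*(-6) = -15 + 2*(-6) = -15 - 12 = -27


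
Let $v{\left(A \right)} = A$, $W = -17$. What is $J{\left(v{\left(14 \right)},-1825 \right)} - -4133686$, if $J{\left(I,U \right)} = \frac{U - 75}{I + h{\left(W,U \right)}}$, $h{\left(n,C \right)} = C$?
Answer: $\frac{7486107246}{1811} \approx 4.1337 \cdot 10^{6}$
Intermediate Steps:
$J{\left(I,U \right)} = \frac{-75 + U}{I + U}$ ($J{\left(I,U \right)} = \frac{U - 75}{I + U} = \frac{-75 + U}{I + U}$)
$J{\left(v{\left(14 \right)},-1825 \right)} - -4133686 = \frac{-75 - 1825}{14 - 1825} - -4133686 = \frac{1}{-1811} \left(-1900\right) + 4133686 = \left(- \frac{1}{1811}\right) \left(-1900\right) + 4133686 = \frac{1900}{1811} + 4133686 = \frac{7486107246}{1811}$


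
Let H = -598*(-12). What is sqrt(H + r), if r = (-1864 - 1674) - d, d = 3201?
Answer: sqrt(437) ≈ 20.905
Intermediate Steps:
H = 7176
r = -6739 (r = (-1864 - 1674) - 1*3201 = -3538 - 3201 = -6739)
sqrt(H + r) = sqrt(7176 - 6739) = sqrt(437)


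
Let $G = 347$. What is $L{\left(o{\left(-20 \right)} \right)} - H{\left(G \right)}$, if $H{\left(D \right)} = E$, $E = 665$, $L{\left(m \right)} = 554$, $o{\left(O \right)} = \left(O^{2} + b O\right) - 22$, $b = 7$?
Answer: $-111$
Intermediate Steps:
$o{\left(O \right)} = -22 + O^{2} + 7 O$ ($o{\left(O \right)} = \left(O^{2} + 7 O\right) - 22 = -22 + O^{2} + 7 O$)
$H{\left(D \right)} = 665$
$L{\left(o{\left(-20 \right)} \right)} - H{\left(G \right)} = 554 - 665 = -111$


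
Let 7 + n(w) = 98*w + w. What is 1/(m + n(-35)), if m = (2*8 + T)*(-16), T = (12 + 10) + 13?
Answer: -1/4288 ≈ -0.00023321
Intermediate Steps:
T = 35 (T = 22 + 13 = 35)
n(w) = -7 + 99*w (n(w) = -7 + (98*w + w) = -7 + 99*w)
m = -816 (m = (2*8 + 35)*(-16) = (16 + 35)*(-16) = 51*(-16) = -816)
1/(m + n(-35)) = 1/(-816 + (-7 + 99*(-35))) = 1/(-816 + (-7 - 3465)) = 1/(-816 - 3472) = 1/(-4288) = -1/4288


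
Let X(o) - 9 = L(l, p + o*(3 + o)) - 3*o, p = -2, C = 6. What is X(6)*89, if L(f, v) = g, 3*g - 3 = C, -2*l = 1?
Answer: -534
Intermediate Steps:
l = -½ (l = -½*1 = -½ ≈ -0.50000)
g = 3 (g = 1 + (⅓)*6 = 1 + 2 = 3)
L(f, v) = 3
X(o) = 12 - 3*o (X(o) = 9 + (3 - 3*o) = 12 - 3*o)
X(6)*89 = (12 - 3*6)*89 = (12 - 18)*89 = -6*89 = -534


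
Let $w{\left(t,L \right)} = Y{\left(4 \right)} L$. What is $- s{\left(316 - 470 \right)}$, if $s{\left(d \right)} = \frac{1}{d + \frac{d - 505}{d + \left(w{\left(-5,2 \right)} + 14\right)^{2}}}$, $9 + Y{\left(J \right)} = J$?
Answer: $\frac{138}{20593} \approx 0.0067013$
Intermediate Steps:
$Y{\left(J \right)} = -9 + J$
$w{\left(t,L \right)} = - 5 L$ ($w{\left(t,L \right)} = \left(-9 + 4\right) L = - 5 L$)
$s{\left(d \right)} = \frac{1}{d + \frac{-505 + d}{16 + d}}$ ($s{\left(d \right)} = \frac{1}{d + \frac{d - 505}{d + \left(\left(-5\right) 2 + 14\right)^{2}}} = \frac{1}{d + \frac{-505 + d}{d + \left(-10 + 14\right)^{2}}} = \frac{1}{d + \frac{-505 + d}{d + 4^{2}}} = \frac{1}{d + \frac{-505 + d}{d + 16}} = \frac{1}{d + \frac{-505 + d}{16 + d}}$)
$- s{\left(316 - 470 \right)} = - \frac{16 + \left(316 - 470\right)}{-505 + \left(316 - 470\right)^{2} + 17 \left(316 - 470\right)} = - \frac{16 - 154}{-505 + \left(-154\right)^{2} + 17 \left(-154\right)} = - \frac{-138}{-505 + 23716 - 2618} = - \frac{-138}{20593} = \left(-1\right) \left(- \frac{138}{20593}\right) = \frac{138}{20593}$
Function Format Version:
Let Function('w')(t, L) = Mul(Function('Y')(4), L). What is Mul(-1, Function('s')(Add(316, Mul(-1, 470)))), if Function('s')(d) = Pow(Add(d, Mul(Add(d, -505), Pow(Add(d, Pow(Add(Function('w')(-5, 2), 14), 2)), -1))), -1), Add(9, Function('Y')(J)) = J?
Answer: Rational(138, 20593) ≈ 0.0067013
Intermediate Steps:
Function('Y')(J) = Add(-9, J)
Function('w')(t, L) = Mul(-5, L) (Function('w')(t, L) = Mul(Add(-9, 4), L) = Mul(-5, L))
Function('s')(d) = Pow(Add(d, Mul(Pow(Add(16, d), -1), Add(-505, d))), -1) (Function('s')(d) = Pow(Add(d, Mul(Add(d, -505), Pow(Add(d, Pow(Add(Mul(-5, 2), 14), 2)), -1))), -1) = Pow(Add(d, Mul(Add(-505, d), Pow(Add(d, Pow(Add(-10, 14), 2)), -1))), -1) = Pow(Add(d, Mul(Add(-505, d), Pow(Add(d, Pow(4, 2)), -1))), -1) = Pow(Add(d, Mul(Add(-505, d), Pow(Add(d, 16), -1))), -1) = Pow(Add(d, Mul(Add(-505, d), Pow(Add(16, d), -1))), -1) = Pow(Add(d, Mul(Pow(Add(16, d), -1), Add(-505, d))), -1))
Mul(-1, Function('s')(Add(316, Mul(-1, 470)))) = Mul(-1, Mul(Pow(Add(-505, Pow(Add(316, Mul(-1, 470)), 2), Mul(17, Add(316, Mul(-1, 470)))), -1), Add(16, Add(316, Mul(-1, 470))))) = Mul(-1, Mul(Pow(Add(-505, Pow(Add(316, -470), 2), Mul(17, Add(316, -470))), -1), Add(16, Add(316, -470)))) = Mul(-1, Mul(Pow(Add(-505, Pow(-154, 2), Mul(17, -154)), -1), Add(16, -154))) = Mul(-1, Mul(Pow(Add(-505, 23716, -2618), -1), -138)) = Mul(-1, Mul(Pow(20593, -1), -138)) = Mul(-1, Mul(Rational(1, 20593), -138)) = Mul(-1, Rational(-138, 20593)) = Rational(138, 20593)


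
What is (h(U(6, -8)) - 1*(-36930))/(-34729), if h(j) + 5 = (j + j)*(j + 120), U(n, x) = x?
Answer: -35133/34729 ≈ -1.0116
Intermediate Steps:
h(j) = -5 + 2*j*(120 + j) (h(j) = -5 + (j + j)*(j + 120) = -5 + (2*j)*(120 + j) = -5 + 2*j*(120 + j))
(h(U(6, -8)) - 1*(-36930))/(-34729) = ((-5 + 2*(-8)**2 + 240*(-8)) - 1*(-36930))/(-34729) = ((-5 + 2*64 - 1920) + 36930)*(-1/34729) = ((-5 + 128 - 1920) + 36930)*(-1/34729) = (-1797 + 36930)*(-1/34729) = 35133*(-1/34729) = -35133/34729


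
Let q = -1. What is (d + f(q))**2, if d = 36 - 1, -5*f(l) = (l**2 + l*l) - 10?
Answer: 33489/25 ≈ 1339.6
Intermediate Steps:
f(l) = 2 - 2*l**2/5 (f(l) = -((l**2 + l*l) - 10)/5 = -((l**2 + l**2) - 10)/5 = -(2*l**2 - 10)/5 = -(-10 + 2*l**2)/5 = 2 - 2*l**2/5)
d = 35
(d + f(q))**2 = (35 + (2 - 2/5*(-1)**2))**2 = (35 + (2 - 2/5*1))**2 = (35 + (2 - 2/5))**2 = (35 + 8/5)**2 = (183/5)**2 = 33489/25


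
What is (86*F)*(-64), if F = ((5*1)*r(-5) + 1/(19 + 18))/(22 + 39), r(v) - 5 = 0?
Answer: -5096704/2257 ≈ -2258.2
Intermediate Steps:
r(v) = 5 (r(v) = 5 + 0 = 5)
F = 926/2257 (F = ((5*1)*5 + 1/(19 + 18))/(22 + 39) = (5*5 + 1/37)/61 = (25 + 1/37)*(1/61) = (926/37)*(1/61) = 926/2257 ≈ 0.41028)
(86*F)*(-64) = (86*(926/2257))*(-64) = (79636/2257)*(-64) = -5096704/2257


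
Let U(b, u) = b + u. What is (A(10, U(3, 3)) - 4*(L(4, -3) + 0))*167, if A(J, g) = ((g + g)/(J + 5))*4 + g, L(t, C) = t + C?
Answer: 4342/5 ≈ 868.40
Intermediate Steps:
L(t, C) = C + t
A(J, g) = g + 8*g/(5 + J) (A(J, g) = ((2*g)/(5 + J))*4 + g = (2*g/(5 + J))*4 + g = 8*g/(5 + J) + g = g + 8*g/(5 + J))
(A(10, U(3, 3)) - 4*(L(4, -3) + 0))*167 = ((3 + 3)*(13 + 10)/(5 + 10) - 4*((-3 + 4) + 0))*167 = (6*23/15 - 4*(1 + 0))*167 = (6*(1/15)*23 - 4*1)*167 = (46/5 - 4)*167 = (26/5)*167 = 4342/5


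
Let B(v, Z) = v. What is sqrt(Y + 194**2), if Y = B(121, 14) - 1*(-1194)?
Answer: sqrt(38951) ≈ 197.36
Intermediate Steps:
Y = 1315 (Y = 121 - 1*(-1194) = 121 + 1194 = 1315)
sqrt(Y + 194**2) = sqrt(1315 + 194**2) = sqrt(1315 + 37636) = sqrt(38951)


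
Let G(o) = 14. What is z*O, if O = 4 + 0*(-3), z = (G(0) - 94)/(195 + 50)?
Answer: -64/49 ≈ -1.3061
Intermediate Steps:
z = -16/49 (z = (14 - 94)/(195 + 50) = -80/245 = -80*1/245 = -16/49 ≈ -0.32653)
O = 4 (O = 4 + 0 = 4)
z*O = -16/49*4 = -64/49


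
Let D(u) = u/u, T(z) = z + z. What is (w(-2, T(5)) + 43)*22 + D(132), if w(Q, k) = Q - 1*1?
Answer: 881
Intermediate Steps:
T(z) = 2*z
D(u) = 1
w(Q, k) = -1 + Q (w(Q, k) = Q - 1 = -1 + Q)
(w(-2, T(5)) + 43)*22 + D(132) = ((-1 - 2) + 43)*22 + 1 = (-3 + 43)*22 + 1 = 40*22 + 1 = 880 + 1 = 881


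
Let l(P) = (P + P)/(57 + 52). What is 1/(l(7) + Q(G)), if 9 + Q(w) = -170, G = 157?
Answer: -109/19497 ≈ -0.0055906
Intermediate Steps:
Q(w) = -179 (Q(w) = -9 - 170 = -179)
l(P) = 2*P/109 (l(P) = (2*P)/109 = (2*P)*(1/109) = 2*P/109)
1/(l(7) + Q(G)) = 1/((2/109)*7 - 179) = 1/(14/109 - 179) = 1/(-19497/109) = -109/19497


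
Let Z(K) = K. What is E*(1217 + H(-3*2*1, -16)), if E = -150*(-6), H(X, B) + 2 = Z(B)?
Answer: 1079100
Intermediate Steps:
H(X, B) = -2 + B
E = 900
E*(1217 + H(-3*2*1, -16)) = 900*(1217 + (-2 - 16)) = 900*(1217 - 18) = 900*1199 = 1079100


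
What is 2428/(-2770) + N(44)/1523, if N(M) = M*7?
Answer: -1422342/2109355 ≈ -0.67430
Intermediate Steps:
N(M) = 7*M
2428/(-2770) + N(44)/1523 = 2428/(-2770) + (7*44)/1523 = 2428*(-1/2770) + 308*(1/1523) = -1214/1385 + 308/1523 = -1422342/2109355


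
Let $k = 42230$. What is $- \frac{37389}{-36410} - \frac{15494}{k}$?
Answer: $\frac{9225463}{13978130} \approx 0.65999$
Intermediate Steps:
$- \frac{37389}{-36410} - \frac{15494}{k} = - \frac{37389}{-36410} - \frac{15494}{42230} = \left(-37389\right) \left(- \frac{1}{36410}\right) - \frac{7747}{21115} = \frac{3399}{3310} - \frac{7747}{21115} = \frac{9225463}{13978130}$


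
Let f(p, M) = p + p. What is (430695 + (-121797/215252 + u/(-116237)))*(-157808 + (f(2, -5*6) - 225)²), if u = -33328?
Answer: -1174238000644020222749/25020246724 ≈ -4.6932e+10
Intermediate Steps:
f(p, M) = 2*p
(430695 + (-121797/215252 + u/(-116237)))*(-157808 + (f(2, -5*6) - 225)²) = (430695 + (-121797/215252 - 33328/(-116237)))*(-157808 + (2*2 - 225)²) = (430695 + (-121797*1/215252 - 33328*(-1/116237)))*(-157808 + (4 - 225)²) = (430695 + (-121797/215252 + 33328/116237))*(-157808 + (-221)²) = (430695 - 6983399233/25020246724)*(-157808 + 48841) = (10776088179393947/25020246724)*(-108967) = -1174238000644020222749/25020246724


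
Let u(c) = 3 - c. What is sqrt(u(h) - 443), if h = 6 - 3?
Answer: I*sqrt(443) ≈ 21.048*I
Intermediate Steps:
h = 3
sqrt(u(h) - 443) = sqrt((3 - 1*3) - 443) = sqrt((3 - 3) - 443) = sqrt(0 - 443) = sqrt(-443) = I*sqrt(443)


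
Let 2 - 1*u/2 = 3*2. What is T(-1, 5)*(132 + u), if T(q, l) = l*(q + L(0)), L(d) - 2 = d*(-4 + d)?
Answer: 620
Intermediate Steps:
L(d) = 2 + d*(-4 + d)
T(q, l) = l*(2 + q) (T(q, l) = l*(q + (2 + 0² - 4*0)) = l*(q + (2 + 0 + 0)) = l*(q + 2) = l*(2 + q))
u = -8 (u = 4 - 6*2 = 4 - 2*6 = 4 - 12 = -8)
T(-1, 5)*(132 + u) = (5*(2 - 1))*(132 - 8) = (5*1)*124 = 5*124 = 620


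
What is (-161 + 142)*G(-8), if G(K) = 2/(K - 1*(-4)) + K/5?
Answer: 399/10 ≈ 39.900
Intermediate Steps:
G(K) = 2/(4 + K) + K/5 (G(K) = 2/(K + 4) + K*(⅕) = 2/(4 + K) + K/5)
(-161 + 142)*G(-8) = (-161 + 142)*((10 + (-8)² + 4*(-8))/(5*(4 - 8))) = -19*(10 + 64 - 32)/(5*(-4)) = -19*(-1)*42/(5*4) = -19*(-21/10) = 399/10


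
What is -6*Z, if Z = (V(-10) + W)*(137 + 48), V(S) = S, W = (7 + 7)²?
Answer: -206460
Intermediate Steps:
W = 196 (W = 14² = 196)
Z = 34410 (Z = (-10 + 196)*(137 + 48) = 186*185 = 34410)
-6*Z = -6*34410 = -206460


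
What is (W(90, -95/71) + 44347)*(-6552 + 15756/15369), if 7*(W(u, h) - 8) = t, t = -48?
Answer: -10418465641428/35861 ≈ -2.9052e+8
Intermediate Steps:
W(u, h) = 8/7 (W(u, h) = 8 + (1/7)*(-48) = 8 - 48/7 = 8/7)
(W(90, -95/71) + 44347)*(-6552 + 15756/15369) = (8/7 + 44347)*(-6552 + 15756/15369) = 310437*(-6552 + 15756*(1/15369))/7 = 310437*(-6552 + 5252/5123)/7 = (310437/7)*(-33560644/5123) = -10418465641428/35861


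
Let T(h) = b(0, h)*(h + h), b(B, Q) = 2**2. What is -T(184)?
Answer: -1472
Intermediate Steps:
b(B, Q) = 4
T(h) = 8*h (T(h) = 4*(h + h) = 4*(2*h) = 8*h)
-T(184) = -8*184 = -1*1472 = -1472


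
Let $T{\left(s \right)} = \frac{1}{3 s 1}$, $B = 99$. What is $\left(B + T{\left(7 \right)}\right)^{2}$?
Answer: $\frac{4326400}{441} \approx 9810.4$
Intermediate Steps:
$T{\left(s \right)} = \frac{1}{3 s}$
$\left(B + T{\left(7 \right)}\right)^{2} = \left(99 + \frac{1}{3 \cdot 7}\right)^{2} = \left(99 + \frac{1}{3} \cdot \frac{1}{7}\right)^{2} = \left(99 + \frac{1}{21}\right)^{2} = \left(\frac{2080}{21}\right)^{2} = \frac{4326400}{441}$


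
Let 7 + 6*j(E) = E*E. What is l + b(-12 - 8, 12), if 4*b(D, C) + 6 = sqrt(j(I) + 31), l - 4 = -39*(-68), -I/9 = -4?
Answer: 5309/2 + 5*sqrt(354)/24 ≈ 2658.4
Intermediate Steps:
I = 36 (I = -9*(-4) = 36)
j(E) = -7/6 + E**2/6 (j(E) = -7/6 + (E*E)/6 = -7/6 + E**2/6)
l = 2656 (l = 4 - 39*(-68) = 4 + 2652 = 2656)
b(D, C) = -3/2 + 5*sqrt(354)/24 (b(D, C) = -3/2 + sqrt((-7/6 + (1/6)*36**2) + 31)/4 = -3/2 + sqrt((-7/6 + (1/6)*1296) + 31)/4 = -3/2 + sqrt((-7/6 + 216) + 31)/4 = -3/2 + sqrt(1289/6 + 31)/4 = -3/2 + sqrt(1475/6)/4 = -3/2 + (5*sqrt(354)/6)/4 = -3/2 + 5*sqrt(354)/24)
l + b(-12 - 8, 12) = 2656 + (-3/2 + 5*sqrt(354)/24) = 5309/2 + 5*sqrt(354)/24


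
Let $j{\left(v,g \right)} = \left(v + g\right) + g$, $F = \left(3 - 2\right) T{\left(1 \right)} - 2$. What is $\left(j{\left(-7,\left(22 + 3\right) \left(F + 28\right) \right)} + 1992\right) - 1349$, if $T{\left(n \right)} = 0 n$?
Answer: $1936$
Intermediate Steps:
$T{\left(n \right)} = 0$
$F = -2$ ($F = \left(3 - 2\right) 0 - 2 = 1 \cdot 0 - 2 = 0 - 2 = -2$)
$j{\left(v,g \right)} = v + 2 g$ ($j{\left(v,g \right)} = \left(g + v\right) + g = v + 2 g$)
$\left(j{\left(-7,\left(22 + 3\right) \left(F + 28\right) \right)} + 1992\right) - 1349 = \left(\left(-7 + 2 \left(22 + 3\right) \left(-2 + 28\right)\right) + 1992\right) - 1349 = \left(\left(-7 + 2 \cdot 25 \cdot 26\right) + 1992\right) - 1349 = \left(\left(-7 + 2 \cdot 650\right) + 1992\right) - 1349 = \left(\left(-7 + 1300\right) + 1992\right) - 1349 = \left(1293 + 1992\right) - 1349 = 3285 - 1349 = 1936$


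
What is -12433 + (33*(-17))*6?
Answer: -15799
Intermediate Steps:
-12433 + (33*(-17))*6 = -12433 - 561*6 = -12433 - 3366 = -15799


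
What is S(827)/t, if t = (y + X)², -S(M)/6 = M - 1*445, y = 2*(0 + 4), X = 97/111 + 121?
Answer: -7059933/51955264 ≈ -0.13588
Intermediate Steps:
X = 13528/111 (X = 97*(1/111) + 121 = 97/111 + 121 = 13528/111 ≈ 121.87)
y = 8 (y = 2*4 = 8)
S(M) = 2670 - 6*M (S(M) = -6*(M - 1*445) = -6*(M - 445) = -6*(-445 + M) = 2670 - 6*M)
t = 207821056/12321 (t = (8 + 13528/111)² = (14416/111)² = 207821056/12321 ≈ 16867.)
S(827)/t = (2670 - 6*827)/(207821056/12321) = (2670 - 4962)*(12321/207821056) = -2292*12321/207821056 = -7059933/51955264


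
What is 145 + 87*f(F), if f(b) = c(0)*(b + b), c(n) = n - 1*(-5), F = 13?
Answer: 11455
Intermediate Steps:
c(n) = 5 + n (c(n) = n + 5 = 5 + n)
f(b) = 10*b (f(b) = (5 + 0)*(b + b) = 5*(2*b) = 10*b)
145 + 87*f(F) = 145 + 87*(10*13) = 145 + 87*130 = 145 + 11310 = 11455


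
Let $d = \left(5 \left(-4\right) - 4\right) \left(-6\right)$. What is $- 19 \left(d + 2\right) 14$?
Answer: $-38836$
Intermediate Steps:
$d = 144$ ($d = \left(-20 - 4\right) \left(-6\right) = \left(-24\right) \left(-6\right) = 144$)
$- 19 \left(d + 2\right) 14 = - 19 \left(144 + 2\right) 14 = \left(-19\right) 146 \cdot 14 = \left(-2774\right) 14 = -38836$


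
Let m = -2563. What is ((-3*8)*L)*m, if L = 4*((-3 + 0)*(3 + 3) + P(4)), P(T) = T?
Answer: -3444672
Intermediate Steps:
L = -56 (L = 4*((-3 + 0)*(3 + 3) + 4) = 4*(-3*6 + 4) = 4*(-18 + 4) = 4*(-14) = -56)
((-3*8)*L)*m = (-3*8*(-56))*(-2563) = -24*(-56)*(-2563) = 1344*(-2563) = -3444672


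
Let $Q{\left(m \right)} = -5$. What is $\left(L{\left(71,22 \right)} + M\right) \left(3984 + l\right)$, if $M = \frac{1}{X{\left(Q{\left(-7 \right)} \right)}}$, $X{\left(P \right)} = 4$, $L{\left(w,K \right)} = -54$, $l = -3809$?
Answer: $- \frac{37625}{4} \approx -9406.3$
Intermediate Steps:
$M = \frac{1}{4} \approx 0.25$
$\left(L{\left(71,22 \right)} + M\right) \left(3984 + l\right) = \left(-54 + \frac{1}{4}\right) \left(3984 - 3809\right) = \left(- \frac{215}{4}\right) 175 = - \frac{37625}{4}$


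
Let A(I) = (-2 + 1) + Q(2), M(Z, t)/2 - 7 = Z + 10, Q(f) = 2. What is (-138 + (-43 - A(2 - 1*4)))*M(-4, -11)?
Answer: -4732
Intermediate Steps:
M(Z, t) = 34 + 2*Z (M(Z, t) = 14 + 2*(Z + 10) = 14 + 2*(10 + Z) = 14 + (20 + 2*Z) = 34 + 2*Z)
A(I) = 1 (A(I) = (-2 + 1) + 2 = -1 + 2 = 1)
(-138 + (-43 - A(2 - 1*4)))*M(-4, -11) = (-138 + (-43 - 1*1))*(34 + 2*(-4)) = (-138 + (-43 - 1))*(34 - 8) = (-138 - 44)*26 = -182*26 = -4732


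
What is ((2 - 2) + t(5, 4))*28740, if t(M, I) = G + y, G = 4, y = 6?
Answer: 287400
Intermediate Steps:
t(M, I) = 10 (t(M, I) = 4 + 6 = 10)
((2 - 2) + t(5, 4))*28740 = ((2 - 2) + 10)*28740 = (0 + 10)*28740 = 10*28740 = 287400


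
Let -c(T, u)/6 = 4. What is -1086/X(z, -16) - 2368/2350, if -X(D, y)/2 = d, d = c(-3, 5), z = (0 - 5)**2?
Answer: -222147/9400 ≈ -23.633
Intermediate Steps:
z = 25 (z = (-5)**2 = 25)
c(T, u) = -24 (c(T, u) = -6*4 = -24)
d = -24
X(D, y) = 48 (X(D, y) = -2*(-24) = 48)
-1086/X(z, -16) - 2368/2350 = -1086/48 - 2368/2350 = -1086*1/48 - 2368*1/2350 = -181/8 - 1184/1175 = -222147/9400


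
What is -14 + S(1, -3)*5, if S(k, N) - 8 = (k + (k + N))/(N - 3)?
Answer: 161/6 ≈ 26.833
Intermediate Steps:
S(k, N) = 8 + (N + 2*k)/(-3 + N) (S(k, N) = 8 + (k + (k + N))/(N - 3) = 8 + (k + (N + k))/(-3 + N) = 8 + (N + 2*k)/(-3 + N))
-14 + S(1, -3)*5 = -14 + ((-24 + 2*1 + 9*(-3))/(-3 - 3))*5 = -14 + ((-24 + 2 - 27)/(-6))*5 = -14 - 1/6*(-49)*5 = -14 + (49/6)*5 = -14 + 245/6 = 161/6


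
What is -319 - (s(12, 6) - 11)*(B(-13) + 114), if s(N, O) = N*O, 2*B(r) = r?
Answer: -13753/2 ≈ -6876.5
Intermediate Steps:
B(r) = r/2
-319 - (s(12, 6) - 11)*(B(-13) + 114) = -319 - (12*6 - 11)*((1/2)*(-13) + 114) = -319 - (72 - 11)*(-13/2 + 114) = -319 - 61*215/2 = -319 - 1*13115/2 = -319 - 13115/2 = -13753/2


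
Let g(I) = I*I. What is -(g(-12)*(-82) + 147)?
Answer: 11661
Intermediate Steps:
g(I) = I**2
-(g(-12)*(-82) + 147) = -((-12)**2*(-82) + 147) = -(144*(-82) + 147) = -(-11808 + 147) = -1*(-11661) = 11661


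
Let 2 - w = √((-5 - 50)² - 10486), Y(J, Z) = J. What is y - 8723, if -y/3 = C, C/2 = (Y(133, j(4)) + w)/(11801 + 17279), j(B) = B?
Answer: -25366565/2908 + 9*I*√829/14540 ≈ -8723.0 + 0.017822*I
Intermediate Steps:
w = 2 - 3*I*√829 (w = 2 - √((-5 - 50)² - 10486) = 2 - √((-55)² - 10486) = 2 - √(3025 - 10486) = 2 - √(-7461) = 2 - 3*I*√829 ≈ 2.0 - 86.377*I)
C = 27/2908 - 3*I*√829/14540 (C = 2*((133 + (2 - 3*I*√829))/(11801 + 17279)) = 2*((135 - 3*I*√829)/29080) = 2*((135 - 3*I*√829)*(1/29080)) = 2*(27/5816 - 3*I*√829/29080) = 27/2908 - 3*I*√829/14540 ≈ 0.0092847 - 0.0059407*I)
y = -81/2908 + 9*I*√829/14540 (y = -3*(27/2908 - 3*I*√829/14540) = -81/2908 + 9*I*√829/14540 ≈ -0.027854 + 0.017822*I)
y - 8723 = (-81/2908 + 9*I*√829/14540) - 8723 = -25366565/2908 + 9*I*√829/14540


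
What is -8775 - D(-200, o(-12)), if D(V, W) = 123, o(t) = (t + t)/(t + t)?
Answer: -8898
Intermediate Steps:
o(t) = 1 (o(t) = (2*t)/((2*t)) = (2*t)*(1/(2*t)) = 1)
-8775 - D(-200, o(-12)) = -8775 - 1*123 = -8775 - 123 = -8898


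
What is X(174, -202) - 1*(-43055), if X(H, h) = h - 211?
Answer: 42642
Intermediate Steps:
X(H, h) = -211 + h
X(174, -202) - 1*(-43055) = (-211 - 202) - 1*(-43055) = -413 + 43055 = 42642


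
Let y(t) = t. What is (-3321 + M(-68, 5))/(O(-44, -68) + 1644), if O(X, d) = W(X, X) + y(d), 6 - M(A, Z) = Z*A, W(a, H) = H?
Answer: -2975/1532 ≈ -1.9419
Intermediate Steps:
M(A, Z) = 6 - A*Z (M(A, Z) = 6 - Z*A = 6 - A*Z)
O(X, d) = X + d
(-3321 + M(-68, 5))/(O(-44, -68) + 1644) = (-3321 + (6 - 1*(-68)*5))/((-44 - 68) + 1644) = (-3321 + (6 + 340))/(-112 + 1644) = (-3321 + 346)/1532 = -2975*1/1532 = -2975/1532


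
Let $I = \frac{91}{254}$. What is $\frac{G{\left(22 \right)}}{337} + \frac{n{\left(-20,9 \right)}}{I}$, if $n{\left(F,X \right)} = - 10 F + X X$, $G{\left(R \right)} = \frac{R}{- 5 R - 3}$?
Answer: $\frac{2717991292}{3465371} \approx 784.33$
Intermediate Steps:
$G{\left(R \right)} = \frac{R}{-3 - 5 R}$
$I = \frac{91}{254}$ ($I = 91 \cdot \frac{1}{254} = \frac{91}{254} \approx 0.35827$)
$n{\left(F,X \right)} = X^{2} - 10 F$ ($n{\left(F,X \right)} = - 10 F + X^{2} = X^{2} - 10 F$)
$\frac{G{\left(22 \right)}}{337} + \frac{n{\left(-20,9 \right)}}{I} = \frac{\left(-1\right) 22 \frac{1}{3 + 5 \cdot 22}}{337} + \frac{9^{2} - -200}{\frac{91}{254}} = \left(-1\right) 22 \frac{1}{3 + 110} \cdot \frac{1}{337} + \left(81 + 200\right) \frac{254}{91} = \left(-1\right) 22 \cdot \frac{1}{113} \cdot \frac{1}{337} + 281 \cdot \frac{254}{91} = \left(-1\right) 22 \cdot \frac{1}{113} \cdot \frac{1}{337} + \frac{71374}{91} = \left(- \frac{22}{113}\right) \frac{1}{337} + \frac{71374}{91} = - \frac{22}{38081} + \frac{71374}{91} = \frac{2717991292}{3465371}$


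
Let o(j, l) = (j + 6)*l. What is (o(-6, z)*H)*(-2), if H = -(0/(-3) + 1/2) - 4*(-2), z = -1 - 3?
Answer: 0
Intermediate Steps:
z = -4
o(j, l) = l*(6 + j) (o(j, l) = (6 + j)*l = l*(6 + j))
H = 15/2 (H = -(0*(-⅓) + 1*(½)) + 8 = -(0 + ½) + 8 = -1*½ + 8 = -½ + 8 = 15/2 ≈ 7.5000)
(o(-6, z)*H)*(-2) = (-4*(6 - 6)*(15/2))*(-2) = (-4*0*(15/2))*(-2) = (0*(15/2))*(-2) = 0*(-2) = 0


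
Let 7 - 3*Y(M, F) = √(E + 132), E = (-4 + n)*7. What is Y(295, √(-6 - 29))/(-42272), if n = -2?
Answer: -7/126816 + √10/42272 ≈ 1.9610e-5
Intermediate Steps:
E = -42 (E = (-4 - 2)*7 = -6*7 = -42)
Y(M, F) = 7/3 - √10 (Y(M, F) = 7/3 - √(-42 + 132)/3 = 7/3 - √10)
Y(295, √(-6 - 29))/(-42272) = (7/3 - √10)/(-42272) = (7/3 - √10)*(-1/42272) = -7/126816 + √10/42272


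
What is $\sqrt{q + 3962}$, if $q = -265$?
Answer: $\sqrt{3697} \approx 60.803$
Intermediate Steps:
$\sqrt{q + 3962} = \sqrt{-265 + 3962} = \sqrt{3697}$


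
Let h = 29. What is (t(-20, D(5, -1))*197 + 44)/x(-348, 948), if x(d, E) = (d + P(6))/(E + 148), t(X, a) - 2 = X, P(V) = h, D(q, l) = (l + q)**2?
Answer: 3838192/319 ≈ 12032.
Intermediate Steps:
P(V) = 29
t(X, a) = 2 + X
x(d, E) = (29 + d)/(148 + E) (x(d, E) = (d + 29)/(E + 148) = (29 + d)/(148 + E))
(t(-20, D(5, -1))*197 + 44)/x(-348, 948) = ((2 - 20)*197 + 44)/(((29 - 348)/(148 + 948))) = (-18*197 + 44)/((-319/1096)) = (-3546 + 44)/(((1/1096)*(-319))) = -3502/(-319/1096) = -3502*(-1096/319) = 3838192/319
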